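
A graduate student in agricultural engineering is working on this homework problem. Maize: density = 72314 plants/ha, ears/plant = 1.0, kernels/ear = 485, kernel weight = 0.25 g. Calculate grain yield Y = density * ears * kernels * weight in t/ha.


Y = density * ears * kernels * kw
  = 72314 * 1.0 * 485 * 0.25 g/ha
  = 8768072.50 g/ha
  = 8768.07 kg/ha = 8.77 t/ha


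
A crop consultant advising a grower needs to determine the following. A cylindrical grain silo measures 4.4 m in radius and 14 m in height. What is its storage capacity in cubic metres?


V = pi * r^2 * h
  = pi * 4.4^2 * 14
  = pi * 19.36 * 14
  = 851.50 m^3


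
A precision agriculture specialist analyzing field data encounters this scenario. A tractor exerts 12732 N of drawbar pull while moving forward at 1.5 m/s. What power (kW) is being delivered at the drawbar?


P = F * v / 1000
  = 12732 * 1.5 / 1000
  = 19098 / 1000
  = 19.10 kW


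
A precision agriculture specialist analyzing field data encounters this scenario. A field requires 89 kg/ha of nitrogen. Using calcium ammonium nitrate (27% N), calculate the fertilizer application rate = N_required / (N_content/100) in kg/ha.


Rate = N_required / (N_content / 100)
     = 89 / (27 / 100)
     = 89 / 0.27
     = 329.63 kg/ha


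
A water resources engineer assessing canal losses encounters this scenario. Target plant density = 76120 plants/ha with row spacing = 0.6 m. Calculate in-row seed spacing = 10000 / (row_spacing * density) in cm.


spacing = 10000 / (row_sp * density)
        = 10000 / (0.6 * 76120)
        = 10000 / 45672
        = 0.21895 m = 21.90 cm


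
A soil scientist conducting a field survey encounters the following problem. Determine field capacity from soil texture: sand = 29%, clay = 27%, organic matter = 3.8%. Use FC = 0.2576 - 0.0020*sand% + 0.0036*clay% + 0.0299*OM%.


FC = 0.2576 - 0.0020*29 + 0.0036*27 + 0.0299*3.8
   = 0.2576 - 0.0580 + 0.0972 + 0.1136
   = 0.4104


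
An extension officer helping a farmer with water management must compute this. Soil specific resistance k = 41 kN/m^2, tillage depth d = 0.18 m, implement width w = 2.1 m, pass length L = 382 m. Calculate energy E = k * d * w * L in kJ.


E = k * d * w * L
  = 41 * 0.18 * 2.1 * 382
  = 5920.24 kJ


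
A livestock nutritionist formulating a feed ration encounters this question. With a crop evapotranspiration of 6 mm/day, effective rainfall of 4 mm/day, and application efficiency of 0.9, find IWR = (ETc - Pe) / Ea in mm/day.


IWR = (ETc - Pe) / Ea
    = (6 - 4) / 0.9
    = 2 / 0.9
    = 2.22 mm/day


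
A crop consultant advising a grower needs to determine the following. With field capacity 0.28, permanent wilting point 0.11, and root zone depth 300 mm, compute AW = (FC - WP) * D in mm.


AW = (FC - WP) * D
   = (0.28 - 0.11) * 300
   = 0.17 * 300
   = 51 mm


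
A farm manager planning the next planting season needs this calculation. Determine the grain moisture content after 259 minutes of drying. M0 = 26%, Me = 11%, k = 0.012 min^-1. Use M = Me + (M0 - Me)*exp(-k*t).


M = Me + (M0 - Me) * e^(-k*t)
  = 11 + (26 - 11) * e^(-0.012*259)
  = 11 + 15 * e^(-3.108)
  = 11 + 15 * 0.04469
  = 11 + 0.6704
  = 11.67%


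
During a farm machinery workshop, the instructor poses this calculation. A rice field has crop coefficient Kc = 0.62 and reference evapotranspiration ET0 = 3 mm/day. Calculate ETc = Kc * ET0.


ETc = Kc * ET0
    = 0.62 * 3
    = 1.86 mm/day


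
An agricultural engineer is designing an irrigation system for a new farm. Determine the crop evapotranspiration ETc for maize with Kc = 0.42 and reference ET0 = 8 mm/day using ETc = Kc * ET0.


ETc = Kc * ET0
    = 0.42 * 8
    = 3.36 mm/day


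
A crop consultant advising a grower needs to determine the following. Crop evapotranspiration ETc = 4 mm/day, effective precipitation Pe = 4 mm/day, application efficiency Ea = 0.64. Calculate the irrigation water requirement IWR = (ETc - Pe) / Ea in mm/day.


IWR = (ETc - Pe) / Ea
    = (4 - 4) / 0.64
    = 0 / 0.64
    = 0 mm/day


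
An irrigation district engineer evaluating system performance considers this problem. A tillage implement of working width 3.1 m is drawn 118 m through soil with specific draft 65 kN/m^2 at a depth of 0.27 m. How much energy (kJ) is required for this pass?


E = k * d * w * L
  = 65 * 0.27 * 3.1 * 118
  = 6419.79 kJ


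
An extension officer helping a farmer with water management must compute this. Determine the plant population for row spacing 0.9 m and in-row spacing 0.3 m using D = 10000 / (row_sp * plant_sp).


D = 10000 / (row_sp * plant_sp)
  = 10000 / (0.9 * 0.3)
  = 10000 / 0.2700
  = 37037.04 plants/ha


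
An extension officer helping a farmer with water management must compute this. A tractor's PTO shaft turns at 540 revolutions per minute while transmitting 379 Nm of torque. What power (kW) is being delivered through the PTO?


P = 2*pi*n*T / 60000
  = 2*pi * 540 * 379 / 60000
  = 1285916.70 / 60000
  = 21.43 kW


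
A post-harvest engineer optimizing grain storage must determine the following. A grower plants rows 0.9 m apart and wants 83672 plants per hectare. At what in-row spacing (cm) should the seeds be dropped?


spacing = 10000 / (row_sp * density)
        = 10000 / (0.9 * 83672)
        = 10000 / 75304.80
        = 0.13279 m = 13.28 cm


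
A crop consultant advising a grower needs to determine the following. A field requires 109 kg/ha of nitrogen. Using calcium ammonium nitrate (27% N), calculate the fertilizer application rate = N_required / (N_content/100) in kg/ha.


Rate = N_required / (N_content / 100)
     = 109 / (27 / 100)
     = 109 / 0.27
     = 403.70 kg/ha


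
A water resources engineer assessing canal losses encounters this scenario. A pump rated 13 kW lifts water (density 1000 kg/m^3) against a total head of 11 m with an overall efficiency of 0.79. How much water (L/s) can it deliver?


Q = (P * 1000 * eta) / (rho * g * H)
  = (13 * 1000 * 0.79) / (1000 * 9.81 * 11)
  = 10270 / 107910
  = 0.09517 m^3/s = 95.17 L/s


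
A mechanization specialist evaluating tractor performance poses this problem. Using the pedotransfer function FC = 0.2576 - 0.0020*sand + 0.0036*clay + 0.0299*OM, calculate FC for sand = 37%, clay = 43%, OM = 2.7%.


FC = 0.2576 - 0.0020*37 + 0.0036*43 + 0.0299*2.7
   = 0.2576 - 0.0740 + 0.1548 + 0.0807
   = 0.4191


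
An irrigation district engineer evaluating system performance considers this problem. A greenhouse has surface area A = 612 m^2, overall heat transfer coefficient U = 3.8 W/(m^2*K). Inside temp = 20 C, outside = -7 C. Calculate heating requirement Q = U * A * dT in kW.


dT = 20 - (-7) = 27 K
Q = U * A * dT
  = 3.8 * 612 * 27
  = 62791.20 W = 62.79 kW


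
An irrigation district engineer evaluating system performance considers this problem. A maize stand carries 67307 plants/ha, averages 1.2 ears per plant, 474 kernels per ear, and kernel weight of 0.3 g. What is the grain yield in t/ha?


Y = density * ears * kernels * kw
  = 67307 * 1.2 * 474 * 0.3 g/ha
  = 11485266.48 g/ha
  = 11485.27 kg/ha = 11.49 t/ha


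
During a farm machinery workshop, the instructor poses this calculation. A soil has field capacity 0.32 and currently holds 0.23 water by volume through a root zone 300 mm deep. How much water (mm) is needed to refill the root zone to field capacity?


SMD = (FC - theta) * D
    = (0.32 - 0.23) * 300
    = 0.090 * 300
    = 27 mm


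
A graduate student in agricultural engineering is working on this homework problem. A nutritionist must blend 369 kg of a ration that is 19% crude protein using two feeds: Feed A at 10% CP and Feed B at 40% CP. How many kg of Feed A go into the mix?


parts_A = CP_b - target = 40 - 19 = 21
parts_B = target - CP_a = 19 - 10 = 9
total_parts = 21 + 9 = 30
Feed A = 369 * 21 / 30 = 258.30 kg
Feed B = 369 * 9 / 30 = 110.70 kg

258.30 kg


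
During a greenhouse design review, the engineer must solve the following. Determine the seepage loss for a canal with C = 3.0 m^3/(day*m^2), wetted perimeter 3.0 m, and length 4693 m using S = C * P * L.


S = C * P * L
  = 3.0 * 3.0 * 4693
  = 42237 m^3/day


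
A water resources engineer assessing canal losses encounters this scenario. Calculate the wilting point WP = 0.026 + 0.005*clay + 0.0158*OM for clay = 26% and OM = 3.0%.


WP = 0.026 + 0.005*26 + 0.0158*3.0
   = 0.026 + 0.1300 + 0.0474
   = 0.2034


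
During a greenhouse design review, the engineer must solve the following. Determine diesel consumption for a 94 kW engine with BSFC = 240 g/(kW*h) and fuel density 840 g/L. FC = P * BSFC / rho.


FC = P * BSFC / rho_fuel
   = 94 * 240 / 840
   = 22560 / 840
   = 26.86 L/h


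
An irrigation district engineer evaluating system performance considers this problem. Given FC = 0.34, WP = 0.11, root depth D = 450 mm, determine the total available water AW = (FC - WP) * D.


AW = (FC - WP) * D
   = (0.34 - 0.11) * 450
   = 0.23 * 450
   = 103.50 mm


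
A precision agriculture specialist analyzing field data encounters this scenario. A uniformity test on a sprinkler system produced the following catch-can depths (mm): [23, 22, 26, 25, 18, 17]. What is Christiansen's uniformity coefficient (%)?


xbar = 131 / 6 = 21.833
sum|xi - xbar| = 17.333
CU = 100 * (1 - 17.333 / (6 * 21.833))
   = 100 * (1 - 0.1323)
   = 86.77%


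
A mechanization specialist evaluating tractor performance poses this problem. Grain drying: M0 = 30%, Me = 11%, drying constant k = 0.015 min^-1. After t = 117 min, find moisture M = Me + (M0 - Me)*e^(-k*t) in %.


M = Me + (M0 - Me) * e^(-k*t)
  = 11 + (30 - 11) * e^(-0.015*117)
  = 11 + 19 * e^(-1.755)
  = 11 + 19 * 0.17291
  = 11 + 3.2852
  = 14.29%


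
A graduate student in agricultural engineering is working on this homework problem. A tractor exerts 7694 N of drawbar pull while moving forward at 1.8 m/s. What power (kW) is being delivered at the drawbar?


P = F * v / 1000
  = 7694 * 1.8 / 1000
  = 13849.20 / 1000
  = 13.85 kW


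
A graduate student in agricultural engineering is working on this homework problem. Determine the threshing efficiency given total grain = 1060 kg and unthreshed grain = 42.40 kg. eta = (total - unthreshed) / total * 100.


eta = (total - unthreshed) / total * 100
    = (1060 - 42.40) / 1060 * 100
    = 1017.60 / 1060 * 100
    = 96%


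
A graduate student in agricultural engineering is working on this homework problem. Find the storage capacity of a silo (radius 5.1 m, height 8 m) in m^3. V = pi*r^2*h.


V = pi * r^2 * h
  = pi * 5.1^2 * 8
  = pi * 26.01 * 8
  = 653.70 m^3


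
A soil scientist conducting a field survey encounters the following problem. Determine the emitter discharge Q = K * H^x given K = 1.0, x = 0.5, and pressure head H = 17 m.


Q = K * H^x
  = 1.0 * 17^0.5
  = 1.0 * 4.1231
  = 4.12 L/h


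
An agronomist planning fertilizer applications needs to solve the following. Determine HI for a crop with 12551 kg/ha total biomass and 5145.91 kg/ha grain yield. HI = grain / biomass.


HI = grain_yield / biomass
   = 5145.91 / 12551
   = 0.41


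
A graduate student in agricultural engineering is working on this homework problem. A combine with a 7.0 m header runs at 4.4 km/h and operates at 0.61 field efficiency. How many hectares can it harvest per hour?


C = w * v * eta_f / 10
  = 7.0 * 4.4 * 0.61 / 10
  = 18.79 / 10
  = 1.88 ha/h


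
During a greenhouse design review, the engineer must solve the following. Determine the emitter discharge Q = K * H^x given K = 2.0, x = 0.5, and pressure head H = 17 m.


Q = K * H^x
  = 2.0 * 17^0.5
  = 2.0 * 4.1231
  = 8.25 L/h


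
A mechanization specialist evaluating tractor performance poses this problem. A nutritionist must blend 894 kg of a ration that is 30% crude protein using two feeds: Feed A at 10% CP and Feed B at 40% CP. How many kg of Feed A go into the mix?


parts_A = CP_b - target = 40 - 30 = 10
parts_B = target - CP_a = 30 - 10 = 20
total_parts = 10 + 20 = 30
Feed A = 894 * 10 / 30 = 298 kg
Feed B = 894 * 20 / 30 = 596 kg

298 kg


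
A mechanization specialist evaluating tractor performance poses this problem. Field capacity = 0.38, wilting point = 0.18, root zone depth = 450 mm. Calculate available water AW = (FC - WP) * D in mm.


AW = (FC - WP) * D
   = (0.38 - 0.18) * 450
   = 0.20 * 450
   = 90 mm


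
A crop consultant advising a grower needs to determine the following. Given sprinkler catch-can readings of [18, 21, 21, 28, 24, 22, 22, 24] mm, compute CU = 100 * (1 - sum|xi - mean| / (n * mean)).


xbar = 180 / 8 = 22.500
sum|xi - xbar| = 17
CU = 100 * (1 - 17 / (8 * 22.500))
   = 100 * (1 - 0.0944)
   = 90.56%


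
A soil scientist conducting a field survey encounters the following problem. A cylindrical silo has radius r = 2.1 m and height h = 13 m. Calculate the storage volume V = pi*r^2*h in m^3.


V = pi * r^2 * h
  = pi * 2.1^2 * 13
  = pi * 4.41 * 13
  = 180.11 m^3


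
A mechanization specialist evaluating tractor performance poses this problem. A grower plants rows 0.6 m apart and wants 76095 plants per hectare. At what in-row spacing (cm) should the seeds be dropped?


spacing = 10000 / (row_sp * density)
        = 10000 / (0.6 * 76095)
        = 10000 / 45657
        = 0.21902 m = 21.90 cm


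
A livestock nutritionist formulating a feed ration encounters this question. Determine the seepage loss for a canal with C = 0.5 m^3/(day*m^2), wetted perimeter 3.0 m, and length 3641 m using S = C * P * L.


S = C * P * L
  = 0.5 * 3.0 * 3641
  = 5461.50 m^3/day


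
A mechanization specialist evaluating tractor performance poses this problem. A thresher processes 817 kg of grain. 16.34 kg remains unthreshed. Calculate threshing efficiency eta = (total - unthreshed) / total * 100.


eta = (total - unthreshed) / total * 100
    = (817 - 16.34) / 817 * 100
    = 800.66 / 817 * 100
    = 98%


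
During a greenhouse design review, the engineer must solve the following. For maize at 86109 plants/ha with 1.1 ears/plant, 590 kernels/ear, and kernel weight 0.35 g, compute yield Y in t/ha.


Y = density * ears * kernels * kw
  = 86109 * 1.1 * 590 * 0.35 g/ha
  = 19559659.35 g/ha
  = 19559.66 kg/ha = 19.56 t/ha


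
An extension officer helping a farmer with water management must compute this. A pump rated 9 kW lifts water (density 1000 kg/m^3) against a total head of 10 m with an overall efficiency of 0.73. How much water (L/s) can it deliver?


Q = (P * 1000 * eta) / (rho * g * H)
  = (9 * 1000 * 0.73) / (1000 * 9.81 * 10)
  = 6570 / 98100
  = 0.06697 m^3/s = 66.97 L/s


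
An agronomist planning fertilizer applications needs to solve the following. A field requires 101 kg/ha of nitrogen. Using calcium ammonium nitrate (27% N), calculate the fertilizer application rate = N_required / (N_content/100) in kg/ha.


Rate = N_required / (N_content / 100)
     = 101 / (27 / 100)
     = 101 / 0.27
     = 374.07 kg/ha


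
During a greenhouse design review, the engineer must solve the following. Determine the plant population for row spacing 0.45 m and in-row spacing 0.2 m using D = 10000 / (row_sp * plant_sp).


D = 10000 / (row_sp * plant_sp)
  = 10000 / (0.45 * 0.2)
  = 10000 / 0.0900
  = 111111.11 plants/ha


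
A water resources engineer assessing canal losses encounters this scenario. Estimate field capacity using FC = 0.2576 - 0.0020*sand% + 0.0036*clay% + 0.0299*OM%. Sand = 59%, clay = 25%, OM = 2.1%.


FC = 0.2576 - 0.0020*59 + 0.0036*25 + 0.0299*2.1
   = 0.2576 - 0.1180 + 0.0900 + 0.0628
   = 0.2924


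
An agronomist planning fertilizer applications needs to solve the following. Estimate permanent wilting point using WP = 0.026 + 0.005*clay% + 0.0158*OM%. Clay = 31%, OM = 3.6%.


WP = 0.026 + 0.005*31 + 0.0158*3.6
   = 0.026 + 0.1550 + 0.0569
   = 0.2379


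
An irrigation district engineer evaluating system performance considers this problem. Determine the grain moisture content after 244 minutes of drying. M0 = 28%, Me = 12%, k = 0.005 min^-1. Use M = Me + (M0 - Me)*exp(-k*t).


M = Me + (M0 - Me) * e^(-k*t)
  = 12 + (28 - 12) * e^(-0.005*244)
  = 12 + 16 * e^(-1.220)
  = 12 + 16 * 0.29523
  = 12 + 4.7237
  = 16.72%


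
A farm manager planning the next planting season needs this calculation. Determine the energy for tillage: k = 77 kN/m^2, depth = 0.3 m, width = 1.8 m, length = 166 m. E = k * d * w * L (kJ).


E = k * d * w * L
  = 77 * 0.3 * 1.8 * 166
  = 6902.28 kJ


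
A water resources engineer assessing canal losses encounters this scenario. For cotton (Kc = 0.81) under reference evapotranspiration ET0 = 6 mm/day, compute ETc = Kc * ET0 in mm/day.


ETc = Kc * ET0
    = 0.81 * 6
    = 4.86 mm/day


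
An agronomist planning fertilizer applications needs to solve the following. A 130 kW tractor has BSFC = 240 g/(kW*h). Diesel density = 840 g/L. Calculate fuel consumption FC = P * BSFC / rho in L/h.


FC = P * BSFC / rho_fuel
   = 130 * 240 / 840
   = 31200 / 840
   = 37.14 L/h


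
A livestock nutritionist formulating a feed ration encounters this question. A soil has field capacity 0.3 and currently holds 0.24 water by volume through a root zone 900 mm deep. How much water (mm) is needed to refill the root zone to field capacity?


SMD = (FC - theta) * D
    = (0.3 - 0.24) * 900
    = 0.060 * 900
    = 54 mm


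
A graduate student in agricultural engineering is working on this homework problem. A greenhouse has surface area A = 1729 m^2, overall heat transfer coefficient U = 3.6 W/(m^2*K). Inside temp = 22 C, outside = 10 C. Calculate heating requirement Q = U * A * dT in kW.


dT = 22 - (10) = 12 K
Q = U * A * dT
  = 3.6 * 1729 * 12
  = 74692.80 W = 74.69 kW


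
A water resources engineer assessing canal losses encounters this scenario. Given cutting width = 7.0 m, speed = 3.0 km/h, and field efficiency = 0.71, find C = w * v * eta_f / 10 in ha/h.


C = w * v * eta_f / 10
  = 7.0 * 3.0 * 0.71 / 10
  = 14.91 / 10
  = 1.49 ha/h


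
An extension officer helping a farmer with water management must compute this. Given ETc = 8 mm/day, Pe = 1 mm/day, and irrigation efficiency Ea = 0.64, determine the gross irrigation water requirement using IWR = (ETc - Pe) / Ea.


IWR = (ETc - Pe) / Ea
    = (8 - 1) / 0.64
    = 7 / 0.64
    = 10.94 mm/day


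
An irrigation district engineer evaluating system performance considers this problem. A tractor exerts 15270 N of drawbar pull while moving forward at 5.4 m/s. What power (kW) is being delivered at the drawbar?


P = F * v / 1000
  = 15270 * 5.4 / 1000
  = 82458 / 1000
  = 82.46 kW


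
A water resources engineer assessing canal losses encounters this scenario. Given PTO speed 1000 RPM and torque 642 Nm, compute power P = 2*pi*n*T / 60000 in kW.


P = 2*pi*n*T / 60000
  = 2*pi * 1000 * 642 / 60000
  = 4033804.97 / 60000
  = 67.23 kW


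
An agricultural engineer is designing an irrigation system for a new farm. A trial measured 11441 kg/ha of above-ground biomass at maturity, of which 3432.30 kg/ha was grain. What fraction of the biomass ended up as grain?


HI = grain_yield / biomass
   = 3432.30 / 11441
   = 0.30


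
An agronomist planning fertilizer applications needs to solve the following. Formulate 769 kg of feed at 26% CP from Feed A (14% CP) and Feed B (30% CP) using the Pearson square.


parts_A = CP_b - target = 30 - 26 = 4
parts_B = target - CP_a = 26 - 14 = 12
total_parts = 4 + 12 = 16
Feed A = 769 * 4 / 16 = 192.25 kg
Feed B = 769 * 12 / 16 = 576.75 kg

192.25 kg


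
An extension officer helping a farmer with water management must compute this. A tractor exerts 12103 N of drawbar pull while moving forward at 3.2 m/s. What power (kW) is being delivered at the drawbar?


P = F * v / 1000
  = 12103 * 3.2 / 1000
  = 38729.60 / 1000
  = 38.73 kW


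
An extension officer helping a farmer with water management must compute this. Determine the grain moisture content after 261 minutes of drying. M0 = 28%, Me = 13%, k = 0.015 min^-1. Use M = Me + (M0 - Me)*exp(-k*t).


M = Me + (M0 - Me) * e^(-k*t)
  = 13 + (28 - 13) * e^(-0.015*261)
  = 13 + 15 * e^(-3.915)
  = 13 + 15 * 0.01994
  = 13 + 0.2991
  = 13.30%


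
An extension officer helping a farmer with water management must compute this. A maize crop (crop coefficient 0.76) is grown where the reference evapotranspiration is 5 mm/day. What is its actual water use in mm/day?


ETc = Kc * ET0
    = 0.76 * 5
    = 3.80 mm/day


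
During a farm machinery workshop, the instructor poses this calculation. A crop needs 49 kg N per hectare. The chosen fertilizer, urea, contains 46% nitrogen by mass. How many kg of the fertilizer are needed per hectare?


Rate = N_required / (N_content / 100)
     = 49 / (46 / 100)
     = 49 / 0.46
     = 106.52 kg/ha


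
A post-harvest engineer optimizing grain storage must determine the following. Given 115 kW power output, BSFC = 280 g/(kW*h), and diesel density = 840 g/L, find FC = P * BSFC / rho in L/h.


FC = P * BSFC / rho_fuel
   = 115 * 280 / 840
   = 32200 / 840
   = 38.33 L/h


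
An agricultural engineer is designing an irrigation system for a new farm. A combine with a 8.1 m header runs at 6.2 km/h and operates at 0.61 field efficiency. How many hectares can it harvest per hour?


C = w * v * eta_f / 10
  = 8.1 * 6.2 * 0.61 / 10
  = 30.63 / 10
  = 3.06 ha/h


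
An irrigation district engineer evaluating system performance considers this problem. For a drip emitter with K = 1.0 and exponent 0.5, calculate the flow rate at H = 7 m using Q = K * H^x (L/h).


Q = K * H^x
  = 1.0 * 7^0.5
  = 1.0 * 2.6458
  = 2.65 L/h


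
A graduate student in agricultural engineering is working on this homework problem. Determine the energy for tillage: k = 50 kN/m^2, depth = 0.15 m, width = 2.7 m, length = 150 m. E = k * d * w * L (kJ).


E = k * d * w * L
  = 50 * 0.15 * 2.7 * 150
  = 3037.50 kJ


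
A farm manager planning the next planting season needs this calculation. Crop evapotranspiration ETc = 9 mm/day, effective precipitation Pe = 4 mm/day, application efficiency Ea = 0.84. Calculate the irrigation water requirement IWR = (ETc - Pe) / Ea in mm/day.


IWR = (ETc - Pe) / Ea
    = (9 - 4) / 0.84
    = 5 / 0.84
    = 5.95 mm/day


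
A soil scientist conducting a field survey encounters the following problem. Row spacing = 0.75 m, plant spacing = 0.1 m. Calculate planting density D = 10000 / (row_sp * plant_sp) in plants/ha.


D = 10000 / (row_sp * plant_sp)
  = 10000 / (0.75 * 0.1)
  = 10000 / 0.0750
  = 133333.33 plants/ha


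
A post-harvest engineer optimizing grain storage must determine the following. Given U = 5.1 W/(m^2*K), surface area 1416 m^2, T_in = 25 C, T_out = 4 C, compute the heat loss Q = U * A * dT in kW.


dT = 25 - (4) = 21 K
Q = U * A * dT
  = 5.1 * 1416 * 21
  = 151653.60 W = 151.65 kW


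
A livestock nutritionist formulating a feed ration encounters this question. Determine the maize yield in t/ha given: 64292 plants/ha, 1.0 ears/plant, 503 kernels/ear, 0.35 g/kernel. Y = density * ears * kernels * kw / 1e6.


Y = density * ears * kernels * kw
  = 64292 * 1.0 * 503 * 0.35 g/ha
  = 11318606.60 g/ha
  = 11318.61 kg/ha = 11.32 t/ha


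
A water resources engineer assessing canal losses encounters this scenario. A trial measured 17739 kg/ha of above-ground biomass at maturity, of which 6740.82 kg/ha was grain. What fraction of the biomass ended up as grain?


HI = grain_yield / biomass
   = 6740.82 / 17739
   = 0.38


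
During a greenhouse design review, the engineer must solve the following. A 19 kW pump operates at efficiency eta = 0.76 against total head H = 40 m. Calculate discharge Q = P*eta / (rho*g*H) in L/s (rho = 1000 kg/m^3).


Q = (P * 1000 * eta) / (rho * g * H)
  = (19 * 1000 * 0.76) / (1000 * 9.81 * 40)
  = 14440 / 392400
  = 0.03680 m^3/s = 36.80 L/s


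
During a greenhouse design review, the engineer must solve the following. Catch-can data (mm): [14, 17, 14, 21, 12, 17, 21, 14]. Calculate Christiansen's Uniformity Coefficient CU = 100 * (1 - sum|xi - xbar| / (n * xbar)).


xbar = 130 / 8 = 16.250
sum|xi - xbar| = 22
CU = 100 * (1 - 22 / (8 * 16.250))
   = 100 * (1 - 0.1692)
   = 83.08%


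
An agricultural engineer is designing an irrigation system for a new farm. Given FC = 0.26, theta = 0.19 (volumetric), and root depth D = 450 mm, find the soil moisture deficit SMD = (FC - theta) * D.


SMD = (FC - theta) * D
    = (0.26 - 0.19) * 450
    = 0.070 * 450
    = 31.50 mm


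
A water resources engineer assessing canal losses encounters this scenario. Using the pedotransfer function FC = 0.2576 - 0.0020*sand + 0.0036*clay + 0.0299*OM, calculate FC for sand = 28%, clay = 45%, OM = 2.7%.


FC = 0.2576 - 0.0020*28 + 0.0036*45 + 0.0299*2.7
   = 0.2576 - 0.0560 + 0.1620 + 0.0807
   = 0.4443


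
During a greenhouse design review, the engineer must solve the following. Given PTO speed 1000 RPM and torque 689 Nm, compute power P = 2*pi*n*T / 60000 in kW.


P = 2*pi*n*T / 60000
  = 2*pi * 1000 * 689 / 60000
  = 4329114.68 / 60000
  = 72.15 kW


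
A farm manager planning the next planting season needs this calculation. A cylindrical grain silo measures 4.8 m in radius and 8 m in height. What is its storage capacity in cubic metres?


V = pi * r^2 * h
  = pi * 4.8^2 * 8
  = pi * 23.04 * 8
  = 579.06 m^3


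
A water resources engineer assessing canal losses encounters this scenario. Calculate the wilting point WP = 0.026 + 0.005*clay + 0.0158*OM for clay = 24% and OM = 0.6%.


WP = 0.026 + 0.005*24 + 0.0158*0.6
   = 0.026 + 0.1200 + 0.0095
   = 0.1555


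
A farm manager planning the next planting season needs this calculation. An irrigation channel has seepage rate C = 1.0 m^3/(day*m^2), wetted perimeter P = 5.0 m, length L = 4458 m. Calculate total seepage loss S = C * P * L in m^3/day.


S = C * P * L
  = 1.0 * 5.0 * 4458
  = 22290 m^3/day


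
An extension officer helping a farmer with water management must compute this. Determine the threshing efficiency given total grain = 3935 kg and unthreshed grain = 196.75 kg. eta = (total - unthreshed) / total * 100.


eta = (total - unthreshed) / total * 100
    = (3935 - 196.75) / 3935 * 100
    = 3738.25 / 3935 * 100
    = 95%


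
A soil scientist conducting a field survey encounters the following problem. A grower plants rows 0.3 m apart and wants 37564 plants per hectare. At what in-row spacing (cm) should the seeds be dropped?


spacing = 10000 / (row_sp * density)
        = 10000 / (0.3 * 37564)
        = 10000 / 11269.20
        = 0.88737 m = 88.74 cm


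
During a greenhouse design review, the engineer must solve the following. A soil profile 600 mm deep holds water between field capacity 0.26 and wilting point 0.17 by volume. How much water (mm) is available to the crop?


AW = (FC - WP) * D
   = (0.26 - 0.17) * 600
   = 0.09 * 600
   = 54 mm


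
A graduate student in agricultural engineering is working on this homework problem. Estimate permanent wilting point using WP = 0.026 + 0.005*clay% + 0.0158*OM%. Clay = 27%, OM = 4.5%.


WP = 0.026 + 0.005*27 + 0.0158*4.5
   = 0.026 + 0.1350 + 0.0711
   = 0.2321


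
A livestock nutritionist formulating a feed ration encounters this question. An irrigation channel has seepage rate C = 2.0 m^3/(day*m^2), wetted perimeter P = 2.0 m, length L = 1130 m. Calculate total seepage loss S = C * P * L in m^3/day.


S = C * P * L
  = 2.0 * 2.0 * 1130
  = 4520 m^3/day


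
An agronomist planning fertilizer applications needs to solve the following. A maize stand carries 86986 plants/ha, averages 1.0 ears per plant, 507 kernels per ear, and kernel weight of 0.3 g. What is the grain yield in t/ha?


Y = density * ears * kernels * kw
  = 86986 * 1.0 * 507 * 0.3 g/ha
  = 13230570.60 g/ha
  = 13230.57 kg/ha = 13.23 t/ha


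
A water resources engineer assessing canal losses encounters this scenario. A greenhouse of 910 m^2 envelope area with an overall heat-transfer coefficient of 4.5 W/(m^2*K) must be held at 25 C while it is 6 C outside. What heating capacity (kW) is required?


dT = 25 - (6) = 19 K
Q = U * A * dT
  = 4.5 * 910 * 19
  = 77805 W = 77.81 kW


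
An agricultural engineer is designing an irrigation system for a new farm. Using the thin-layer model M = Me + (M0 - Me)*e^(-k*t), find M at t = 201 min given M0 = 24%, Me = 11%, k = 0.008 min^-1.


M = Me + (M0 - Me) * e^(-k*t)
  = 11 + (24 - 11) * e^(-0.008*201)
  = 11 + 13 * e^(-1.608)
  = 11 + 13 * 0.20029
  = 11 + 2.6037
  = 13.60%


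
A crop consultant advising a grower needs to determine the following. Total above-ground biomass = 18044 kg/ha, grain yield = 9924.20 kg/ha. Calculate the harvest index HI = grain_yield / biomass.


HI = grain_yield / biomass
   = 9924.20 / 18044
   = 0.55


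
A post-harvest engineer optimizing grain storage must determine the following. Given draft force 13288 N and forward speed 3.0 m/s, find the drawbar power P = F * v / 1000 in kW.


P = F * v / 1000
  = 13288 * 3.0 / 1000
  = 39864 / 1000
  = 39.86 kW


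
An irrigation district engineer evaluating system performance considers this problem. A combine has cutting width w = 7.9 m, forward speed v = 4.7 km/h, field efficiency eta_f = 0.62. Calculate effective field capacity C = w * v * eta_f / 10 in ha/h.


C = w * v * eta_f / 10
  = 7.9 * 4.7 * 0.62 / 10
  = 23.02 / 10
  = 2.30 ha/h


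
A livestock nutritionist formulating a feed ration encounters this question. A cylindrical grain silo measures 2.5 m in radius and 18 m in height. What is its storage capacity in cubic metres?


V = pi * r^2 * h
  = pi * 2.5^2 * 18
  = pi * 6.25 * 18
  = 353.43 m^3


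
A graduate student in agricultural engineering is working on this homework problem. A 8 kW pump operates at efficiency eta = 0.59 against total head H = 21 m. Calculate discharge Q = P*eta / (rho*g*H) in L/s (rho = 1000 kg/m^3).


Q = (P * 1000 * eta) / (rho * g * H)
  = (8 * 1000 * 0.59) / (1000 * 9.81 * 21)
  = 4720 / 206010
  = 0.02291 m^3/s = 22.91 L/s


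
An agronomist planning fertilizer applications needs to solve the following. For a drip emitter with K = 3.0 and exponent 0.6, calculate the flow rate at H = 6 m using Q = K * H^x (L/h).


Q = K * H^x
  = 3.0 * 6^0.6
  = 3.0 * 2.9302
  = 8.79 L/h


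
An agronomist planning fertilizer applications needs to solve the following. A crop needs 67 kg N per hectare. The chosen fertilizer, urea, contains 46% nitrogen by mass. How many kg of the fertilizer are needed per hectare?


Rate = N_required / (N_content / 100)
     = 67 / (46 / 100)
     = 67 / 0.46
     = 145.65 kg/ha


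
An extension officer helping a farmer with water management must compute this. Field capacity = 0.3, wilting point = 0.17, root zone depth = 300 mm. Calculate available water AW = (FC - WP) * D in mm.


AW = (FC - WP) * D
   = (0.3 - 0.17) * 300
   = 0.13 * 300
   = 39 mm


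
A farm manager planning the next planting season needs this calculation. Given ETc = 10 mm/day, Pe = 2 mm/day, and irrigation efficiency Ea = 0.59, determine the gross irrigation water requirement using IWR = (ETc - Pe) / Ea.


IWR = (ETc - Pe) / Ea
    = (10 - 2) / 0.59
    = 8 / 0.59
    = 13.56 mm/day


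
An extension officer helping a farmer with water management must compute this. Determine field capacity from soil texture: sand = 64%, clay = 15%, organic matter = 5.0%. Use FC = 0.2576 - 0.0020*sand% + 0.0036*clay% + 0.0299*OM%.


FC = 0.2576 - 0.0020*64 + 0.0036*15 + 0.0299*5.0
   = 0.2576 - 0.1280 + 0.0540 + 0.1495
   = 0.3331


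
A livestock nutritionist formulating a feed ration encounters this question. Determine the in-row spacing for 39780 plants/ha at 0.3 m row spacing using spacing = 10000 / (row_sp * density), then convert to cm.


spacing = 10000 / (row_sp * density)
        = 10000 / (0.3 * 39780)
        = 10000 / 11934
        = 0.83794 m = 83.79 cm


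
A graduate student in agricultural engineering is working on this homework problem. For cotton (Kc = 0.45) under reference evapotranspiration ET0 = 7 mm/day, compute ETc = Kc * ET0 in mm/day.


ETc = Kc * ET0
    = 0.45 * 7
    = 3.15 mm/day


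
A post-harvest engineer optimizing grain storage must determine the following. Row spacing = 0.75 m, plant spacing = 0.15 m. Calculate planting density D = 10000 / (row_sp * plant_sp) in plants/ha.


D = 10000 / (row_sp * plant_sp)
  = 10000 / (0.75 * 0.15)
  = 10000 / 0.1125
  = 88888.89 plants/ha


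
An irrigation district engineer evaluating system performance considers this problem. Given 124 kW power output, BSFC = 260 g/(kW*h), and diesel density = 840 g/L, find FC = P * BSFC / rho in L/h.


FC = P * BSFC / rho_fuel
   = 124 * 260 / 840
   = 32240 / 840
   = 38.38 L/h


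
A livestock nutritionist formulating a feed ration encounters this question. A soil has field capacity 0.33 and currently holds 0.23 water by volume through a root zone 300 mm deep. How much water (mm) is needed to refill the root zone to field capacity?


SMD = (FC - theta) * D
    = (0.33 - 0.23) * 300
    = 0.100 * 300
    = 30 mm


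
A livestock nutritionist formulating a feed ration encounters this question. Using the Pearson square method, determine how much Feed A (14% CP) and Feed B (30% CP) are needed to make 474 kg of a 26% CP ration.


parts_A = CP_b - target = 30 - 26 = 4
parts_B = target - CP_a = 26 - 14 = 12
total_parts = 4 + 12 = 16
Feed A = 474 * 4 / 16 = 118.50 kg
Feed B = 474 * 12 / 16 = 355.50 kg

118.50 kg


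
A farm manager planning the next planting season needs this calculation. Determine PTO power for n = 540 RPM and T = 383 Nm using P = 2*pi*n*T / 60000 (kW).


P = 2*pi*n*T / 60000
  = 2*pi * 540 * 383 / 60000
  = 1299488.39 / 60000
  = 21.66 kW


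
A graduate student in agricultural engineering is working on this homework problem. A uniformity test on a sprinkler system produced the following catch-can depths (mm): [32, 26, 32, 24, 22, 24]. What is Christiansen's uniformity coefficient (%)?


xbar = 160 / 6 = 26.667
sum|xi - xbar| = 21.333
CU = 100 * (1 - 21.333 / (6 * 26.667))
   = 100 * (1 - 0.1333)
   = 86.67%


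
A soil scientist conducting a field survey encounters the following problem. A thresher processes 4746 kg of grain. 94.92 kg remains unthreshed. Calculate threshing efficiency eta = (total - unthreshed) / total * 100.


eta = (total - unthreshed) / total * 100
    = (4746 - 94.92) / 4746 * 100
    = 4651.08 / 4746 * 100
    = 98%


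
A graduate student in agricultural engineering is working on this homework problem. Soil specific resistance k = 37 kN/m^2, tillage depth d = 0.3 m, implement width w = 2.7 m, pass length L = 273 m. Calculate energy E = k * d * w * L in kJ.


E = k * d * w * L
  = 37 * 0.3 * 2.7 * 273
  = 8181.81 kJ


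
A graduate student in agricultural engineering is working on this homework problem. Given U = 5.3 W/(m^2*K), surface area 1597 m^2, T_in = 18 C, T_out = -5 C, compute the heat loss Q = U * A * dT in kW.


dT = 18 - (-5) = 23 K
Q = U * A * dT
  = 5.3 * 1597 * 23
  = 194674.30 W = 194.67 kW


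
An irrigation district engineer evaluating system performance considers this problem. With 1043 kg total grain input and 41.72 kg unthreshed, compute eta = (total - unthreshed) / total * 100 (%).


eta = (total - unthreshed) / total * 100
    = (1043 - 41.72) / 1043 * 100
    = 1001.28 / 1043 * 100
    = 96%


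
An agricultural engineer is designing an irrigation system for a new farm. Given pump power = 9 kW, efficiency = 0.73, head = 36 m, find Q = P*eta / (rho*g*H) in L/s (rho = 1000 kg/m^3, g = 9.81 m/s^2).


Q = (P * 1000 * eta) / (rho * g * H)
  = (9 * 1000 * 0.73) / (1000 * 9.81 * 36)
  = 6570 / 353160
  = 0.01860 m^3/s = 18.60 L/s


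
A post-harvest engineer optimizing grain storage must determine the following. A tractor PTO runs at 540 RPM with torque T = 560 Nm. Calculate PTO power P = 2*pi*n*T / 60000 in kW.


P = 2*pi*n*T / 60000
  = 2*pi * 540 * 560 / 60000
  = 1900035.24 / 60000
  = 31.67 kW


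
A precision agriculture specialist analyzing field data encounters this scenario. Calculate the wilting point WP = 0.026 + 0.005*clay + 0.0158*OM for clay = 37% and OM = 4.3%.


WP = 0.026 + 0.005*37 + 0.0158*4.3
   = 0.026 + 0.1850 + 0.0679
   = 0.2789


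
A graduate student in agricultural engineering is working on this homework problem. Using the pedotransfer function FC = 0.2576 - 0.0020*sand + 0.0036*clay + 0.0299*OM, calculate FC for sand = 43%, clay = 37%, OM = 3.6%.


FC = 0.2576 - 0.0020*43 + 0.0036*37 + 0.0299*3.6
   = 0.2576 - 0.0860 + 0.1332 + 0.1076
   = 0.4124


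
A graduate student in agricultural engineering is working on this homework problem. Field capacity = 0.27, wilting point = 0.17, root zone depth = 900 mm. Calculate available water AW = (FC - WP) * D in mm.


AW = (FC - WP) * D
   = (0.27 - 0.17) * 900
   = 0.10 * 900
   = 90 mm


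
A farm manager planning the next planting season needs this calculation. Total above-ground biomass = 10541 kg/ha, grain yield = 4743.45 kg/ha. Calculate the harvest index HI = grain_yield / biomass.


HI = grain_yield / biomass
   = 4743.45 / 10541
   = 0.45


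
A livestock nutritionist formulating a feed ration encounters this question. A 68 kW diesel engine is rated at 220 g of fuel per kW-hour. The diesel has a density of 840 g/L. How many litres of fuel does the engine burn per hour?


FC = P * BSFC / rho_fuel
   = 68 * 220 / 840
   = 14960 / 840
   = 17.81 L/h


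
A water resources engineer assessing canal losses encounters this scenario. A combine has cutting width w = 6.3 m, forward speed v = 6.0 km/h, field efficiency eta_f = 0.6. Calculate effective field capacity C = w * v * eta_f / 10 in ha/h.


C = w * v * eta_f / 10
  = 6.3 * 6.0 * 0.6 / 10
  = 22.68 / 10
  = 2.27 ha/h


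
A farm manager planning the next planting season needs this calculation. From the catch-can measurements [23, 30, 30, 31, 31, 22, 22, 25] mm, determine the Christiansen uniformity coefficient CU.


xbar = 214 / 8 = 26.750
sum|xi - xbar| = 30
CU = 100 * (1 - 30 / (8 * 26.750))
   = 100 * (1 - 0.1402)
   = 85.98%


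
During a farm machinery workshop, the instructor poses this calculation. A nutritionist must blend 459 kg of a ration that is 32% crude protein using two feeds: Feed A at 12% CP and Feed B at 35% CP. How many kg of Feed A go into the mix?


parts_A = CP_b - target = 35 - 32 = 3
parts_B = target - CP_a = 32 - 12 = 20
total_parts = 3 + 20 = 23
Feed A = 459 * 3 / 23 = 59.87 kg
Feed B = 459 * 20 / 23 = 399.13 kg

59.87 kg


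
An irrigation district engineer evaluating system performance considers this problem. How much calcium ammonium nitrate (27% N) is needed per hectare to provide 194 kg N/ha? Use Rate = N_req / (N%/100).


Rate = N_required / (N_content / 100)
     = 194 / (27 / 100)
     = 194 / 0.27
     = 718.52 kg/ha


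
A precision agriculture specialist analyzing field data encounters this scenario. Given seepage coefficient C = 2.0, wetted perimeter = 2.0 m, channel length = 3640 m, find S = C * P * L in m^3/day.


S = C * P * L
  = 2.0 * 2.0 * 3640
  = 14560 m^3/day


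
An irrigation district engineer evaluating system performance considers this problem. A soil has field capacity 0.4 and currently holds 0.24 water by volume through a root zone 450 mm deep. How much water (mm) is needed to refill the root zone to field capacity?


SMD = (FC - theta) * D
    = (0.4 - 0.24) * 450
    = 0.160 * 450
    = 72 mm


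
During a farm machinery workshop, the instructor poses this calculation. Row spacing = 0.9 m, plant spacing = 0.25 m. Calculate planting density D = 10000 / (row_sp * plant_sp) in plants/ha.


D = 10000 / (row_sp * plant_sp)
  = 10000 / (0.9 * 0.25)
  = 10000 / 0.2250
  = 44444.44 plants/ha
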